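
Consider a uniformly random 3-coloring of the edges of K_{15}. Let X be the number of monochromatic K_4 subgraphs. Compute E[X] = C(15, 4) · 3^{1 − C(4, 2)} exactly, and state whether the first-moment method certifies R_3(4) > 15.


E[X] = C(15, 4) · 3^{1 − 6} = 1365 · 3^{−5} = 1365/243.
As a reduced fraction: E[X] = 455/81 ≈ 5.6173.
Is E[X] < 1? NO.
Since E[X] ≥ 1, the first-moment bound is inconclusive at n = 15; it does NOT by itself certify R_3(4) > 15.

E[X] = 455/81 ≈ 5.6173; E[X] ≥ 1; first-moment method inconclusive here.


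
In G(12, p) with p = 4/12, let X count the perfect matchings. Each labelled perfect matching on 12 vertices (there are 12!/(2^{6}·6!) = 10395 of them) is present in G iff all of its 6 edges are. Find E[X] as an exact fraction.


K_12 has 12!/(2^{6}·6!) = 10395 labelled perfect matchings.
For each such perfect matching H, let X_H = 1 if all 6 edges of H are present in G. Then P[X_H = 1] = p^{6} = (1/3)^{6} = 1/729.
By linearity of expectation: E[X] = Σ_H E[X_H] = 10395 · p^{6} = 10395 · 1/729 = 385/27.
Numerically: E[X] ≈ 14.259.

E[X] = 10395 · (1/3)^{6} = 385/27 ≈ 14.259.


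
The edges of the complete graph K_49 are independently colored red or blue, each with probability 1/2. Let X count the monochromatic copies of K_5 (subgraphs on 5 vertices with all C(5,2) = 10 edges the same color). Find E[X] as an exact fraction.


Let X = Σ_S X_S over the C(49, 5) = 1906884 subsets S of size 5, where X_S = 1 if the K_5 on S is monochromatic.
For a fixed S, the K_5 on S has C(5, 2) = 10 edges. P[all 10 edges red] = (1/2)^10, and likewise for blue, so P[monochromatic] = 2·(1/2)^10 = 2^{1 − 10} = 1/512.
By linearity: E[X] = C(49, 5) · 2^{1 − 10} = 1906884 · 1/512 = 476721/128.
Numerically: E[X] ≈ 3724.382812.

E[X] = C(49,5)·2^(1−C(5,2)) = 476721/128 ≈ 3724.382812.


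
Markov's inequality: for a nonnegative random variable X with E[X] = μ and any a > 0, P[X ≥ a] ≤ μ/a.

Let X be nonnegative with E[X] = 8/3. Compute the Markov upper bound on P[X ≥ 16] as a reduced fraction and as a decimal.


μ = E[X] = 8/3, a = 16.
Markov: P[X ≥ 16] ≤ μ/a = (8/3)/16 = 1/6.
Numerically: ≈ 0.167.
(Since a = 16 > μ = 2.667, the bound 1/6 is < 1 and informative.)

P[X ≥ 16] ≤ 1/6 ≈ 0.167.


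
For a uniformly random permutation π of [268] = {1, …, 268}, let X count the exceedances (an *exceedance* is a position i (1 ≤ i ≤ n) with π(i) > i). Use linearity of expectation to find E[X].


Write X = Σ_{i=1}^{268} X_i, where X_i = 1_{π(i) > i}.
For each fixed i, π(i) is uniform over {1, …, 268} (marginal of a uniform permutation), so P[π(i) > i] = (n − i)/n. Summing: Σ_{i=1}^{268} (n − i)/n = (0 + 1 + … + 267)/268 = 268(268 − 1)/(2·268) = (268 − 1)/2.
Hence E[X] = Σ_{i=1}^{268} (268 − i)/268 = 267/2 ≈ 133.500.

E[X] = 267/2 = 133.500.


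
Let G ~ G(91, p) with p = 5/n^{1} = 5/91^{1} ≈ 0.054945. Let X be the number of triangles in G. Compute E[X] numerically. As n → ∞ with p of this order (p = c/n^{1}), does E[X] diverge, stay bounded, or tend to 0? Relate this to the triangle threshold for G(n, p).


Number of potential triangles: C(91, 3) = 121485.
Each occurs with probability p³ ≈ (0.054945)³ ≈ 1.6587687e-04.
By linearity: E[X] = C(91, 3)·p³ ≈ 121485 · 1.6587687e-04 ≈ 20.15155.
Here α = 1, so p = 5/n is exactly at the triangle threshold p ~ 1/n. Asymptotically E[X] → c³/6 = 5³/6 = 125/6 ≈ 20.83333, a bounded constant. In this regime the triangle count is asymptotically Poisson(c³/6).

E[X] ≈ 20.15155; in regime p = Θ(1/n^{1}) E[X] stays bounded (at the triangle threshold p ~ 1/n).


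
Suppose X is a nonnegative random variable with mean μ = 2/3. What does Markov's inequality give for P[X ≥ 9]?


μ = E[X] = 2/3, a = 9.
Markov: P[X ≥ 9] ≤ μ/a = (2/3)/9 = 2/27.
Numerically: ≈ 0.074074.
(Since a = 9 > μ = 0.666667, the bound 2/27 is < 1 and informative.)

P[X ≥ 9] ≤ 2/27 ≈ 0.074074.


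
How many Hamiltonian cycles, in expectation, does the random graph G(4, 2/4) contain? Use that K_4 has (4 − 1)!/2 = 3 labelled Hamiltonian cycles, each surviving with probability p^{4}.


K_4 has (4 − 1)!/2 = 3 labelled Hamiltonian cycles.
For each such Hamiltonian cycle H, let X_H = 1 if all 4 edges of H are present in G. Then P[X_H = 1] = p^{4} = (1/2)^{4} = 1/16.
By linearity of expectation: E[X] = Σ_H E[X_H] = 3 · p^{4} = 3 · 1/16 = 3/16.
Numerically: E[X] ≈ 0.188.

E[X] = 3 · (1/2)^{4} = 3/16 ≈ 0.188.


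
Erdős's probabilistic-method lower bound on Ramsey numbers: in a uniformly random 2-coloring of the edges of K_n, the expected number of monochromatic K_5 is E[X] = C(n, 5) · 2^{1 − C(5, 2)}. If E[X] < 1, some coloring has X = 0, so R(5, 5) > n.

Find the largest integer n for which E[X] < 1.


We need C(n, 5) · 2^{1 − 10} < 1, i.e. C(n, 5) < 2^{10 − 1} = 512.
Check values of n near the boundary:
  n = 10: C(10, 5) = 252; 252 < 512? YES
  n = 11: C(11, 5) = 462; 462 < 512? YES
  n = 12: C(12, 5) = 792; 792 < 512? NO
  n = 13: C(13, 5) = 1287; 1287 < 512? NO
The largest n with C(n, 5) < 512 is n = 11 (where E[X] = 231/256 ≈ 0.902344). Hence R(5, 5) > 11, i.e. R(5, 5) ≥ 12.

Largest n = 11; hence R(5, 5) > 11.


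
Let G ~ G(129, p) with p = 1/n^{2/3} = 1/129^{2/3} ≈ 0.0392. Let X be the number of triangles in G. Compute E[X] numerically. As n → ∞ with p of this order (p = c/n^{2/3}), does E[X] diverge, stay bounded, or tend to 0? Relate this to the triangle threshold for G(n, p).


Number of potential triangles: C(129, 3) = 349504.
Each occurs with probability p³ ≈ (0.0392)³ ≈ 6.00925e-05.
By linearity: E[X] = C(129, 3)·p³ ≈ 349504 · 6.00925e-05 ≈ 21.003.
Since α = 2/3 < 1, p = c/n^{2/3} ≫ 1/n is above the triangle threshold p ~ 1/n. Asymptotically E[X] ~ (c³/6)·n^{3(1−α)} = (1³/6)·n^{1} → ∞; triangles are abundant w.h.p.

E[X] ≈ 21.003; in regime p = Θ(1/n^{2/3}) E[X] diverges (above the triangle threshold p ~ 1/n).


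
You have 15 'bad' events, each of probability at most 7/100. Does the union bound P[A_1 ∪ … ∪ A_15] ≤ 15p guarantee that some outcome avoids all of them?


Union bound: P[∪_{i=1}^{15} A_i] ≤ Σ_i P[A_i] ≤ 15·p = 15·(7/100) = 21/20.
Numerically: 21/20 ≈ 1.0500.
Is 21/20 < 1? NO.
Since the bound 21/20 is ≥ 1, the union bound is uninformative here; it does NOT by itself certify existence.

15·p = 21/20 ≈ 1.0500; existence NOT certified by the union bound.


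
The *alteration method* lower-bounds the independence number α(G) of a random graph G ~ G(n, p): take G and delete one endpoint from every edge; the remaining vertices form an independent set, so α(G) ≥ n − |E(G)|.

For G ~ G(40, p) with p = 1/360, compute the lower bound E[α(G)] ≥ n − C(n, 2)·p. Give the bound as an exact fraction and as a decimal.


E[|E(G)|] = C(40, 2)·p = 780 · (1/360) = 13/6.
E[α(G)] ≥ n − E[|E(G)|] = 40 − 13/6 = 227/6.
Numerically: ≈ 37.833.
(This is only a lower bound; the true E[α(G)] may be larger.)

E[α(G)] ≥ 227/6 ≈ 37.833.


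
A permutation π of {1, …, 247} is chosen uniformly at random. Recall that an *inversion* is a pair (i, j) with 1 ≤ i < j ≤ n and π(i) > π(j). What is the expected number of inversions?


Write X = Σ X_I over the C(247, 2) = 30381 pairs i < j, with X_I the indicator of one inversion.
There are 30381 indicators.
For each fixed pair i < j, the values π(i) and π(j) are two distinct elements of {1, …, 247} in uniformly random order; by symmetry P[π(i) > π(j)] = 1/2.
By linearity: E[X] = 30381 · (1/2) = C(247, 2) · (1/2) = 30381/2 = 30381/2 ≈ 15190.500000.

E[X] = 30381/2 = 15190.500000.


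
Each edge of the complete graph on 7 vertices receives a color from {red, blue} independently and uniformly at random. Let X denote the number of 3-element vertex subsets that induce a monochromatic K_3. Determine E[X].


Let X = Σ_S X_S over the C(7, 3) = 35 subsets S of size 3, where X_S = 1 if the K_3 on S is monochromatic.
For a fixed S, the K_3 on S has C(3, 2) = 3 edges. P[all 3 edges red] = (1/2)^3, and likewise for blue, so P[monochromatic] = 2·(1/2)^3 = 2^{1 − 3} = 1/4.
By linearity: E[X] = C(7, 3) · 2^{1 − 3} = 35 · 1/4 = 35/4.
Numerically: E[X] ≈ 8.7500.

E[X] = C(7,3)·2^(1−C(3,2)) = 35/4 ≈ 8.7500.


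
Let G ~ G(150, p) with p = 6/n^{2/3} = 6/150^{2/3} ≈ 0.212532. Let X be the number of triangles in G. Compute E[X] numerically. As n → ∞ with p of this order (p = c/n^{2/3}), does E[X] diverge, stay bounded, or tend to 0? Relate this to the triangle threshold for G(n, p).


Number of potential triangles: C(150, 3) = 551300.
Each occurs with probability p³ ≈ (0.212532)³ ≈ 9.60000000e-03.
By linearity: E[X] = C(150, 3)·p³ ≈ 551300 · 9.60000000e-03 ≈ 5292.480000.
Since α = 2/3 < 1, p = c/n^{2/3} ≫ 1/n is above the triangle threshold p ~ 1/n. Asymptotically E[X] ~ (c³/6)·n^{3(1−α)} = (6³/6)·n^{1} → ∞; triangles are abundant w.h.p.

E[X] ≈ 5292.480000; in regime p = Θ(1/n^{2/3}) E[X] diverges (above the triangle threshold p ~ 1/n).


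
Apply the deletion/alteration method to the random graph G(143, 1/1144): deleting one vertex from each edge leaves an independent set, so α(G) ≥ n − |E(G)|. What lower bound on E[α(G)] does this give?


E[|E(G)|] = C(143, 2)·p = 10153 · (1/1144) = 71/8.
E[α(G)] ≥ n − E[|E(G)|] = 143 − 71/8 = 1073/8.
Numerically: ≈ 134.12500.
(This is only a lower bound; the true E[α(G)] may be larger.)

E[α(G)] ≥ 1073/8 ≈ 134.12500.


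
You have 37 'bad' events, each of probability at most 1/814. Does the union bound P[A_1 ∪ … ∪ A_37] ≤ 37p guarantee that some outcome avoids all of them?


Union bound: P[∪_{i=1}^{37} A_i] ≤ Σ_i P[A_i] ≤ 37·p = 37·(1/814) = 1/22.
Numerically: 1/22 ≈ 0.0455.
Is 1/22 < 1? YES.
Since P[∪ A_i] ≤ 1/22 < 1, the complement has P[∩ A_i^c] ≥ 1 − 1/22 = 21/22 > 0, so some outcome avoids every A_i.

37·p = 1/22 ≈ 0.0455; existence CERTIFIED by the union bound.


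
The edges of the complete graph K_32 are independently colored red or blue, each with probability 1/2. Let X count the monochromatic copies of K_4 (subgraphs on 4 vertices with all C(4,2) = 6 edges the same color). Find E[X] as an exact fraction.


Let X = Σ_S X_S over the C(32, 4) = 35960 subsets S of size 4, where X_S = 1 if the K_4 on S is monochromatic.
For a fixed S, the K_4 on S has C(4, 2) = 6 edges. P[all 6 edges red] = (1/2)^6, and likewise for blue, so P[monochromatic] = 2·(1/2)^6 = 2^{1 − 6} = 1/32.
By linearity: E[X] = C(32, 4) · 2^{1 − 6} = 35960 · 1/32 = 4495/4.
Numerically: E[X] ≈ 1123.75000.

E[X] = C(32,4)·2^(1−C(4,2)) = 4495/4 ≈ 1123.75000.


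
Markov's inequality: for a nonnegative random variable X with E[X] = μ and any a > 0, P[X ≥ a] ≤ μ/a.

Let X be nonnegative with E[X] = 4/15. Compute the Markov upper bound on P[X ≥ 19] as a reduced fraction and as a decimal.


μ = E[X] = 4/15, a = 19.
Markov: P[X ≥ 19] ≤ μ/a = (4/15)/19 = 4/285.
Numerically: ≈ 0.014035.
(Since a = 19 > μ = 0.266667, the bound 4/285 is < 1 and informative.)

P[X ≥ 19] ≤ 4/285 ≈ 0.014035.


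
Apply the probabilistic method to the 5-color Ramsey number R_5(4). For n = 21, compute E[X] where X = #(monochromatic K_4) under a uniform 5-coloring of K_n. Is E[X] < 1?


E[X] = C(21, 4) · 5^{1 − 6} = 5985 · 5^{−5} = 5985/3125.
As a reduced fraction: E[X] = 1197/625 ≈ 1.91520.
Is E[X] < 1? NO.
Since E[X] ≥ 1, the first-moment bound is inconclusive at n = 21; it does NOT by itself certify R_5(4) > 21.

E[X] = 1197/625 ≈ 1.91520; E[X] ≥ 1; first-moment method inconclusive here.


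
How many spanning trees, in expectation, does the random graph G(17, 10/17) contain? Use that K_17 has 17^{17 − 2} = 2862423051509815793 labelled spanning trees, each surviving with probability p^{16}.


K_17 has 17^{17 − 2} = 2862423051509815793 labelled spanning trees.
For each such spanning tree H, let X_H = 1 if all 16 edges of H are present in G. Then P[X_H = 1] = p^{16} = (10/17)^{16} = 10000000000000000/48661191875666868481.
By linearity of expectation: E[X] = Σ_H E[X_H] = 2862423051509815793 · p^{16} = 2862423051509815793 · 10000000000000000/48661191875666868481 = 10000000000000000/17.
Numerically: E[X] ≈ 5.8824e+14.

E[X] = 2862423051509815793 · (10/17)^{16} = 10000000000000000/17 ≈ 5.8824e+14.


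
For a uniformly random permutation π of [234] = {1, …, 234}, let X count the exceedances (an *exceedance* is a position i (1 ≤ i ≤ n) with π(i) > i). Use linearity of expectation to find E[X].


Write X = Σ_{i=1}^{234} X_i, where X_i = 1_{π(i) > i}.
For each fixed i, π(i) is uniform over {1, …, 234} (marginal of a uniform permutation), so P[π(i) > i] = (n − i)/n. Summing: Σ_{i=1}^{234} (n − i)/n = (0 + 1 + … + 233)/234 = 234(234 − 1)/(2·234) = (234 − 1)/2.
Hence E[X] = Σ_{i=1}^{234} (234 − i)/234 = 233/2 ≈ 116.50000.

E[X] = 233/2 = 116.50000.


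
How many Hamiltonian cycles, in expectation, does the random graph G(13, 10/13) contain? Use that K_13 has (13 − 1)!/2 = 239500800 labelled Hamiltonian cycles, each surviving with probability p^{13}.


K_13 has (13 − 1)!/2 = 239500800 labelled Hamiltonian cycles.
For each such Hamiltonian cycle H, let X_H = 1 if all 13 edges of H are present in G. Then P[X_H = 1] = p^{13} = (10/13)^{13} = 10000000000000/302875106592253.
Summing the indicators: E[X] = Σ_H E[X_H] = 239500800 · p^{13} = 239500800 · 10000000000000/302875106592253 = 2395008000000000000000/302875106592253.
Numerically: E[X] ≈ 7.908e+06.

E[X] = 239500800 · (10/13)^{13} = 2395008000000000000000/302875106592253 ≈ 7.908e+06.


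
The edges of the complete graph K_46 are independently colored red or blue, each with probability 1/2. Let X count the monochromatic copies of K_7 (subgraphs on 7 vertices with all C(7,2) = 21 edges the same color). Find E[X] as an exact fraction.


Let X = Σ_S X_S over the C(46, 7) = 53524680 subsets S of size 7, where X_S = 1 if the K_7 on S is monochromatic.
For a fixed S, the K_7 on S has C(7, 2) = 21 edges. P[all 21 edges red] = (1/2)^21, and likewise for blue, so P[monochromatic] = 2·(1/2)^21 = 2^{1 − 21} = 1/1048576.
By linearity: E[X] = C(46, 7) · 2^{1 − 21} = 53524680 · 1/1048576 = 6690585/131072.
Numerically: E[X] ≈ 51.04511.

E[X] = C(46,7)·2^(1−C(7,2)) = 6690585/131072 ≈ 51.04511.


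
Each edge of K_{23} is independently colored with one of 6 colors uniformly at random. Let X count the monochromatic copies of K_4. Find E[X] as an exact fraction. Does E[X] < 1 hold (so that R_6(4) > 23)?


E[X] = C(23, 4) · 6^{1 − 6} = 8855 · 6^{−5} = 8855/7776.
As a reduced fraction: E[X] = 8855/7776 ≈ 1.138760.
Is E[X] < 1? NO.
Since E[X] ≥ 1, the first-moment bound is inconclusive at n = 23; it does NOT by itself certify R_6(4) > 23.

E[X] = 8855/7776 ≈ 1.138760; E[X] ≥ 1; first-moment method inconclusive here.


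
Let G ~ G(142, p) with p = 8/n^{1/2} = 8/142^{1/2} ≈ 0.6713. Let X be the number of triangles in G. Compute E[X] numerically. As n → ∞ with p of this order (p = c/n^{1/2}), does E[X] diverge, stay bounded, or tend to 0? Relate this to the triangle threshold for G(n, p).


Number of potential triangles: C(142, 3) = 467180.
Each occurs with probability p³ ≈ (0.6713)³ ≈ 3.025781e-01.
By linearity: E[X] = C(142, 3)·p³ ≈ 467180 · 3.025781e-01 ≈ 141358.4214.
Since α = 1/2 < 1, p = c/n^{1/2} ≫ 1/n is above the triangle threshold p ~ 1/n. Asymptotically E[X] ~ (c³/6)·n^{3(1−α)} = (8³/6)·n^{1.5} → ∞; triangles are abundant w.h.p.

E[X] ≈ 141358.4214; in regime p = Θ(1/n^{1/2}) E[X] diverges (above the triangle threshold p ~ 1/n).


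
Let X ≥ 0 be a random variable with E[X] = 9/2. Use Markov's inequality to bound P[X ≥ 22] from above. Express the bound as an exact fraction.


μ = E[X] = 9/2, a = 22.
Markov: P[X ≥ 22] ≤ μ/a = (9/2)/22 = 9/44.
Numerically: ≈ 0.20455.
(Since a = 22 > μ = 4.50000, the bound 9/44 is < 1 and informative.)

P[X ≥ 22] ≤ 9/44 ≈ 0.20455.


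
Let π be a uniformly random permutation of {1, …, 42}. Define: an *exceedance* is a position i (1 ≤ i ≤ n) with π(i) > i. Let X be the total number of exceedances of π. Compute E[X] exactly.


Write X = Σ_{i=1}^{42} X_i, where X_i = 1_{π(i) > i}.
For each fixed i, π(i) is uniform over {1, …, 42} (marginal of a uniform permutation), so P[π(i) > i] = (n − i)/n. Summing: Σ_{i=1}^{42} (n − i)/n = (0 + 1 + … + 41)/42 = 42(42 − 1)/(2·42) = (42 − 1)/2.
Hence E[X] = Σ_{i=1}^{42} (42 − i)/42 = 41/2 ≈ 20.500.

E[X] = 41/2 = 20.500.


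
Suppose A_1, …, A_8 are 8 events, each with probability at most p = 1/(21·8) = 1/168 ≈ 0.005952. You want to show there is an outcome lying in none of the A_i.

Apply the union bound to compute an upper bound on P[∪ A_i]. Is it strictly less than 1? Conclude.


Union bound: P[∪_{i=1}^{8} A_i] ≤ Σ_i P[A_i] ≤ 8·p = 8·(1/168) = 1/21.
Numerically: 1/21 ≈ 0.047619.
Is 1/21 < 1? YES.
Since P[∪ A_i] ≤ 1/21 < 1, the complement has P[∩ A_i^c] ≥ 1 − 1/21 = 20/21 > 0, so some outcome avoids every A_i.

8·p = 1/21 ≈ 0.047619; existence CERTIFIED by the union bound.


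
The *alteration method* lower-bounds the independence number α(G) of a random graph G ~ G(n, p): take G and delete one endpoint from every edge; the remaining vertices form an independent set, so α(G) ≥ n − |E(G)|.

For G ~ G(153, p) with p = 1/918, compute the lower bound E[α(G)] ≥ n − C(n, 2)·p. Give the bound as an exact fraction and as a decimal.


E[|E(G)|] = C(153, 2)·p = 11628 · (1/918) = 38/3.
E[α(G)] ≥ n − E[|E(G)|] = 153 − 38/3 = 421/3.
Numerically: ≈ 140.333333.
(This is only a lower bound; the true E[α(G)] may be larger.)

E[α(G)] ≥ 421/3 ≈ 140.333333.


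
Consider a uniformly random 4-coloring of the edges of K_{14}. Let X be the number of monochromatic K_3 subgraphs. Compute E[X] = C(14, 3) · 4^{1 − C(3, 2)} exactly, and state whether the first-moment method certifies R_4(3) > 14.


E[X] = C(14, 3) · 4^{1 − 3} = 364 · 4^{−2} = 364/16.
As a reduced fraction: E[X] = 91/4 ≈ 22.7500000.
Is E[X] < 1? NO.
Since E[X] ≥ 1, the first-moment bound is inconclusive at n = 14; it does NOT by itself certify R_4(3) > 14.

E[X] = 91/4 ≈ 22.7500000; E[X] ≥ 1; first-moment method inconclusive here.


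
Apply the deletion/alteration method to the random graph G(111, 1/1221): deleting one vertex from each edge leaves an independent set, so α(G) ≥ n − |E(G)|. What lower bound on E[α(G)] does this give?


E[|E(G)|] = C(111, 2)·p = 6105 · (1/1221) = 5.
E[α(G)] ≥ n − E[|E(G)|] = 111 − 5 = 106.
Numerically: ≈ 106.00000.
(This is only a lower bound; the true E[α(G)] may be larger.)

E[α(G)] ≥ 106 ≈ 106.00000.


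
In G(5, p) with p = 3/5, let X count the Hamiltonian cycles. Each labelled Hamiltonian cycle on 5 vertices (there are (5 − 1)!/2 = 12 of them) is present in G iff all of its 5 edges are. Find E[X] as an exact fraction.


K_5 has (5 − 1)!/2 = 12 labelled Hamiltonian cycles.
For each such Hamiltonian cycle H, let X_H = 1 if all 5 edges of H are present in G. Then P[X_H = 1] = p^{5} = (3/5)^{5} = 243/3125.
By linearity: E[X] = Σ_H E[X_H] = 12 · p^{5} = 12 · 243/3125 = 2916/3125.
Numerically: E[X] ≈ 0.933.

E[X] = 12 · (3/5)^{5} = 2916/3125 ≈ 0.933.


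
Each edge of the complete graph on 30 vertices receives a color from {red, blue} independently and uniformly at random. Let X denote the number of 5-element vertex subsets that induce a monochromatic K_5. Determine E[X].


Let X = Σ_S X_S over the C(30, 5) = 142506 subsets S of size 5, where X_S = 1 if the K_5 on S is monochromatic.
For a fixed S, the K_5 on S has C(5, 2) = 10 edges. P[all 10 edges red] = (1/2)^10, and likewise for blue, so P[monochromatic] = 2·(1/2)^10 = 2^{1 − 10} = 1/512.
By linearity: E[X] = C(30, 5) · 2^{1 − 10} = 142506 · 1/512 = 71253/256.
Numerically: E[X] ≈ 278.332031.

E[X] = C(30,5)·2^(1−C(5,2)) = 71253/256 ≈ 278.332031.


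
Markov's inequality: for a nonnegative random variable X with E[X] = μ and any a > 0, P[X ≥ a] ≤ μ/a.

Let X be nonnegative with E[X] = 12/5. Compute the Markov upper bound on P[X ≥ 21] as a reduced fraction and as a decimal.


μ = E[X] = 12/5, a = 21.
Markov: P[X ≥ 21] ≤ μ/a = (12/5)/21 = 4/35.
Numerically: ≈ 0.114.
(Since a = 21 > μ = 2.400, the bound 4/35 is < 1 and informative.)

P[X ≥ 21] ≤ 4/35 ≈ 0.114.


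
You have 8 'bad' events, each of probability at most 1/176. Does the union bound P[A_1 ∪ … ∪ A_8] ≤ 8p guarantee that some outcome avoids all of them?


Union bound: P[∪_{i=1}^{8} A_i] ≤ Σ_i P[A_i] ≤ 8·p = 8·(1/176) = 1/22.
Numerically: 1/22 ≈ 0.0454545.
Is 1/22 < 1? YES.
Since P[∪ A_i] ≤ 1/22 < 1, the complement has P[∩ A_i^c] ≥ 1 − 1/22 = 21/22 > 0, so some outcome avoids every A_i.

8·p = 1/22 ≈ 0.0454545; existence CERTIFIED by the union bound.


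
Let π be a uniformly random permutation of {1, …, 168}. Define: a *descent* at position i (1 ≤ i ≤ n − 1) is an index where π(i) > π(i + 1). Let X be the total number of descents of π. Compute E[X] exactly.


Write X = Σ X_I over i = 1, …, 167, with X_I the indicator of one descent.
There are 167 indicators.
For each fixed i, the pair (π(i), π(i+1)) is a uniformly random ordered pair of distinct values from {1, …, 168}; by symmetry P[π(i) > π(i+1)] = 1/2.
By linearity: E[X] = 167 · (1/2) = (168 − 1) · (1/2) = 167/2 ≈ 83.50000.

E[X] = 167/2 = 83.50000.


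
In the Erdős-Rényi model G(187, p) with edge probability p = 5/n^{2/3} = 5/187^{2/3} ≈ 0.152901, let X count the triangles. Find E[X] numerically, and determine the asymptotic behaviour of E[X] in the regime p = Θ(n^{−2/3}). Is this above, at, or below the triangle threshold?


Number of potential triangles: C(187, 3) = 1072445.
Each occurs with probability p³ ≈ (0.152901)³ ≈ 3.57459464e-03.
By linearity: E[X] = C(187, 3)·p³ ≈ 1072445 · 3.57459464e-03 ≈ 3833.556150.
Since α = 2/3 < 1, p = c/n^{2/3} ≫ 1/n is above the triangle threshold p ~ 1/n. Asymptotically E[X] ~ (c³/6)·n^{3(1−α)} = (5³/6)·n^{1} → ∞; triangles are abundant w.h.p.

E[X] ≈ 3833.556150; in regime p = Θ(1/n^{2/3}) E[X] diverges (above the triangle threshold p ~ 1/n).


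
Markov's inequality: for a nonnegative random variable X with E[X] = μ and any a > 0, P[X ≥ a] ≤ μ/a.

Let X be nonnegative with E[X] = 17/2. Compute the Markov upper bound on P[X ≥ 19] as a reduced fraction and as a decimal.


μ = E[X] = 17/2, a = 19.
Markov: P[X ≥ 19] ≤ μ/a = (17/2)/19 = 17/38.
Numerically: ≈ 0.447.
(Since a = 19 > μ = 8.500, the bound 17/38 is < 1 and informative.)

P[X ≥ 19] ≤ 17/38 ≈ 0.447.


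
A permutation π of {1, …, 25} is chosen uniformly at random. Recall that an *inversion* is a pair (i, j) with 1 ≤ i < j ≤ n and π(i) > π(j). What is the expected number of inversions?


Write X = Σ X_I over the C(25, 2) = 300 pairs i < j, with X_I the indicator of one inversion.
There are 300 indicators.
For each fixed pair i < j, the values π(i) and π(j) are two distinct elements of {1, …, 25} in uniformly random order; by symmetry P[π(i) > π(j)] = 1/2.
By linearity: E[X] = 300 · (1/2) = C(25, 2) · (1/2) = 300/2 = 150 ≈ 150.00000.

E[X] = 150 = 150.00000.


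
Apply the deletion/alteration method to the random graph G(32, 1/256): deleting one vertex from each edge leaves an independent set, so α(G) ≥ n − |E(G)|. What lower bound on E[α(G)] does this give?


E[|E(G)|] = C(32, 2)·p = 496 · (1/256) = 31/16.
E[α(G)] ≥ n − E[|E(G)|] = 32 − 31/16 = 481/16.
Numerically: ≈ 30.06250.
(This is only a lower bound; the true E[α(G)] may be larger.)

E[α(G)] ≥ 481/16 ≈ 30.06250.


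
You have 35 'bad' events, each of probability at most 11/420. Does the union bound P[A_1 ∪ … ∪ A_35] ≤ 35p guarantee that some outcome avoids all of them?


Union bound: P[∪_{i=1}^{35} A_i] ≤ Σ_i P[A_i] ≤ 35·p = 35·(11/420) = 11/12.
Numerically: 11/12 ≈ 0.916667.
Is 11/12 < 1? YES.
Since P[∪ A_i] ≤ 11/12 < 1, the complement has P[∩ A_i^c] ≥ 1 − 11/12 = 1/12 > 0, so some outcome avoids every A_i.

35·p = 11/12 ≈ 0.916667; existence CERTIFIED by the union bound.


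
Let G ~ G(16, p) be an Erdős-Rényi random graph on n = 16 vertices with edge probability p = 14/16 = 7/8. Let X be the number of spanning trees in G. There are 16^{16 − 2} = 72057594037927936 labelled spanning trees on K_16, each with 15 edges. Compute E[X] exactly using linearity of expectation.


K_16 has 16^{16 − 2} = 72057594037927936 labelled spanning trees.
For each such spanning tree H, let X_H = 1 if all 15 edges of H are present in G. Then P[X_H = 1] = p^{15} = (7/8)^{15} = 4747561509943/35184372088832.
Summing the indicators: E[X] = Σ_H E[X_H] = 72057594037927936 · p^{15} = 72057594037927936 · 4747561509943/35184372088832 = 9723005972363264.
Numerically: E[X] ≈ 9.723e+15.

E[X] = 72057594037927936 · (7/8)^{15} = 9723005972363264 ≈ 9.723e+15.


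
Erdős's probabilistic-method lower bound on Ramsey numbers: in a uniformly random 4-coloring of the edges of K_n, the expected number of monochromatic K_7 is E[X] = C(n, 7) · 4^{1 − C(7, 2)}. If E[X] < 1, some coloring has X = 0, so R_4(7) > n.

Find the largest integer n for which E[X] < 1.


We need C(n, 7) · 4^{1 − 21} < 1, i.e. C(n, 7) < 4^{21 − 1} = 1099511627776.
Check values of n near the boundary:
  n = 175: C(175, 7) = 883208107275; 883208107275 < 1099511627776? YES
  n = 176: C(176, 7) = 919790691600; 919790691600 < 1099511627776? YES
  n = 177: C(177, 7) = 957664425960; 957664425960 < 1099511627776? YES
  n = 178: C(178, 7) = 996867063280; 996867063280 < 1099511627776? YES
  n = 179: C(179, 7) = 1037437234460; 1037437234460 < 1099511627776? YES
  n = 180: C(180, 7) = 1079414463600; 1079414463600 < 1099511627776? YES
  n = 181: C(181, 7) = 1122839183400; 1122839183400 < 1099511627776? NO
The largest n with C(n, 7) < 1099511627776 is n = 180 (where E[X] = 67463403975/68719476736 ≈ 0.981722). Hence R_4(7) > 180, i.e. R_4(7) ≥ 181.

Largest n = 180; hence R_4(7) > 180.


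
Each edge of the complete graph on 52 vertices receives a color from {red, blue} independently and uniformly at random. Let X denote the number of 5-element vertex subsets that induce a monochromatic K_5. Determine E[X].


Let X = Σ_S X_S over the C(52, 5) = 2598960 subsets S of size 5, where X_S = 1 if the K_5 on S is monochromatic.
For a fixed S, the K_5 on S has C(5, 2) = 10 edges. P[all 10 edges red] = (1/2)^10, and likewise for blue, so P[monochromatic] = 2·(1/2)^10 = 2^{1 − 10} = 1/512.
By linearity: E[X] = C(52, 5) · 2^{1 − 10} = 2598960 · 1/512 = 162435/32.
Numerically: E[X] ≈ 5076.093750.

E[X] = C(52,5)·2^(1−C(5,2)) = 162435/32 ≈ 5076.093750.


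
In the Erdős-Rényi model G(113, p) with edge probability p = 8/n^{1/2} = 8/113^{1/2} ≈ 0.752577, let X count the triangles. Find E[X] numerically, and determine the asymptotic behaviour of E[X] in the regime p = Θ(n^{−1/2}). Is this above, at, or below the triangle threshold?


Number of potential triangles: C(113, 3) = 234136.
Each occurs with probability p³ ≈ (0.752577)³ ≈ 4.26238128e-01.
By linearity: E[X] = C(113, 3)·p³ ≈ 234136 · 4.26238128e-01 ≈ 99797.690332.
Since α = 1/2 < 1, p = c/n^{1/2} ≫ 1/n is above the triangle threshold p ~ 1/n. Asymptotically E[X] ~ (c³/6)·n^{3(1−α)} = (8³/6)·n^{1.5} → ∞; triangles are abundant w.h.p.

E[X] ≈ 99797.690332; in regime p = Θ(1/n^{1/2}) E[X] diverges (above the triangle threshold p ~ 1/n).


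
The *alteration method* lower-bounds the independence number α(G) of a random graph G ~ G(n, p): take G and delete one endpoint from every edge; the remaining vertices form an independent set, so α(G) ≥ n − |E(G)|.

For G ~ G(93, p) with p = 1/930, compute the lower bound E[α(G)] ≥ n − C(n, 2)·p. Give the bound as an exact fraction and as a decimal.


E[|E(G)|] = C(93, 2)·p = 4278 · (1/930) = 23/5.
E[α(G)] ≥ n − E[|E(G)|] = 93 − 23/5 = 442/5.
Numerically: ≈ 88.400.
(This is only a lower bound; the true E[α(G)] may be larger.)

E[α(G)] ≥ 442/5 ≈ 88.400.


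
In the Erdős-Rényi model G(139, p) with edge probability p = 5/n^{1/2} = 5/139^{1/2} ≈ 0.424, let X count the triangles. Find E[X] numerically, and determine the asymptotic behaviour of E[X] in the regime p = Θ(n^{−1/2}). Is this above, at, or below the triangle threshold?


Number of potential triangles: C(139, 3) = 437989.
Each occurs with probability p³ ≈ (0.424)³ ≈ 7.62760e-02.
By linearity: E[X] = C(139, 3)·p³ ≈ 437989 · 7.62760e-02 ≈ 33408.041.
Since α = 1/2 < 1, p = c/n^{1/2} ≫ 1/n is above the triangle threshold p ~ 1/n. Asymptotically E[X] ~ (c³/6)·n^{3(1−α)} = (5³/6)·n^{1.5} → ∞; triangles are abundant w.h.p.

E[X] ≈ 33408.041; in regime p = Θ(1/n^{1/2}) E[X] diverges (above the triangle threshold p ~ 1/n).


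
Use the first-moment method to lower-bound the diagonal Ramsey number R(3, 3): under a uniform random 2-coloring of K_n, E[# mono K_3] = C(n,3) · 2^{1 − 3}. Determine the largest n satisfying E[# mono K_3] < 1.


We need C(n, 3) · 2^{1 − 3} < 1, i.e. C(n, 3) < 2^{3 − 1} = 4.
Check values of n near the boundary:
  n = 3: C(3, 3) = 1; 1 < 4? YES
  n = 4: C(4, 3) = 4; 4 < 4? NO
  n = 5: C(5, 3) = 10; 10 < 4? NO
  n = 6: C(6, 3) = 20; 20 < 4? NO
The largest n with C(n, 3) < 4 is n = 3 (where E[X] = 1/4 ≈ 0.25000). Hence R(3, 3) > 3, i.e. R(3, 3) ≥ 4.

Largest n = 3; hence R(3, 3) > 3.


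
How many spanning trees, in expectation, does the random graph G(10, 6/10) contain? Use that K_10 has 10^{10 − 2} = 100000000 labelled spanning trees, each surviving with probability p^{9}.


K_10 has 10^{10 − 2} = 100000000 labelled spanning trees.
For each such spanning tree H, let X_H = 1 if all 9 edges of H are present in G. Then P[X_H = 1] = p^{9} = (3/5)^{9} = 19683/1953125.
By linearity: E[X] = Σ_H E[X_H] = 100000000 · p^{9} = 100000000 · 19683/1953125 = 5038848/5.
Numerically: E[X] ≈ 1.01e+06.

E[X] = 100000000 · (3/5)^{9} = 5038848/5 ≈ 1.01e+06.


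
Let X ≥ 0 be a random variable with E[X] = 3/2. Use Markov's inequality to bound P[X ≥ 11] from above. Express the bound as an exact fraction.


μ = E[X] = 3/2, a = 11.
Markov: P[X ≥ 11] ≤ μ/a = (3/2)/11 = 3/22.
Numerically: ≈ 0.1364.
(Since a = 11 > μ = 1.5000, the bound 3/22 is < 1 and informative.)

P[X ≥ 11] ≤ 3/22 ≈ 0.1364.


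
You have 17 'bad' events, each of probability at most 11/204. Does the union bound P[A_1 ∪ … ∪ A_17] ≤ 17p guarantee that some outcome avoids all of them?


Union bound: P[∪_{i=1}^{17} A_i] ≤ Σ_i P[A_i] ≤ 17·p = 17·(11/204) = 11/12.
Numerically: 11/12 ≈ 0.9166667.
Is 11/12 < 1? YES.
Since P[∪ A_i] ≤ 11/12 < 1, the complement has P[∩ A_i^c] ≥ 1 − 11/12 = 1/12 > 0, so some outcome avoids every A_i.

17·p = 11/12 ≈ 0.9166667; existence CERTIFIED by the union bound.


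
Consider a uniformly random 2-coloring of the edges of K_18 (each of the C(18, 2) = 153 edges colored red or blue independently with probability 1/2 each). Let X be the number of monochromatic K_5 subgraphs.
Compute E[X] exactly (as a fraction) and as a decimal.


Let X = Σ_S X_S over the C(18, 5) = 8568 subsets S of size 5, where X_S = 1 if the K_5 on S is monochromatic.
For a fixed S, the K_5 on S has C(5, 2) = 10 edges. P[all 10 edges red] = (1/2)^10, and likewise for blue, so P[monochromatic] = 2·(1/2)^10 = 2^{1 − 10} = 1/512.
Summing: E[X] = C(18, 5) · 2^{1 − 10} = 8568 · 1/512 = 1071/64.
Numerically: E[X] ≈ 16.734.

E[X] = C(18,5)·2^(1−C(5,2)) = 1071/64 ≈ 16.734.


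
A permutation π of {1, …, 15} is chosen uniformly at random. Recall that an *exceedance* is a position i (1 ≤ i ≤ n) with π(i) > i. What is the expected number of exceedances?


Write X = Σ_{i=1}^{15} X_i, where X_i = 1_{π(i) > i}.
For each fixed i, π(i) is uniform over {1, …, 15} (marginal of a uniform permutation), so P[π(i) > i] = (n − i)/n. Summing: Σ_{i=1}^{15} (n − i)/n = (0 + 1 + … + 14)/15 = 15(15 − 1)/(2·15) = (15 − 1)/2.
Hence E[X] = Σ_{i=1}^{15} (15 − i)/15 = 7 ≈ 7.000000.

E[X] = 7 = 7.000000.


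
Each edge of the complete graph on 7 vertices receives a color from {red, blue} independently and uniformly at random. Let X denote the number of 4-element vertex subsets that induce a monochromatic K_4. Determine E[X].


Let X = Σ_S X_S over the C(7, 4) = 35 subsets S of size 4, where X_S = 1 if the K_4 on S is monochromatic.
For a fixed S, the K_4 on S has C(4, 2) = 6 edges. P[all 6 edges red] = (1/2)^6, and likewise for blue, so P[monochromatic] = 2·(1/2)^6 = 2^{1 − 6} = 1/32.
Summing: E[X] = C(7, 4) · 2^{1 − 6} = 35 · 1/32 = 35/32.
Numerically: E[X] ≈ 1.093750.

E[X] = C(7,4)·2^(1−C(4,2)) = 35/32 ≈ 1.093750.


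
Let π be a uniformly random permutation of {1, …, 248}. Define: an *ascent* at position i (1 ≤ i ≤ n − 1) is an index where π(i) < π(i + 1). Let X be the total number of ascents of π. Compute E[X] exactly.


Write X = Σ X_I over i = 1, …, 247, with X_I the indicator of one ascent.
There are 247 indicators.
For each fixed i, the pair (π(i), π(i+1)) is a uniformly random ordered pair of distinct values from {1, …, 248}; by symmetry P[π(i) < π(i+1)] = 1/2.
By linearity: E[X] = 247 · (1/2) = (248 − 1) · (1/2) = 247/2 ≈ 123.50000.

E[X] = 247/2 = 123.50000.


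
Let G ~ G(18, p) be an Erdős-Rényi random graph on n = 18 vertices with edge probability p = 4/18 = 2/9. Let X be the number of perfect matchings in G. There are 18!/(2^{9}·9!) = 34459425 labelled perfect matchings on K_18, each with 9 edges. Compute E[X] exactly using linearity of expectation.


K_18 has 18!/(2^{9}·9!) = 34459425 labelled perfect matchings.
For each such perfect matching H, let X_H = 1 if all 9 edges of H are present in G. Then P[X_H = 1] = p^{9} = (2/9)^{9} = 512/387420489.
Summing the indicators: E[X] = Σ_H E[X_H] = 34459425 · p^{9} = 34459425 · 512/387420489 = 217817600/4782969.
Numerically: E[X] ≈ 45.54.

E[X] = 34459425 · (2/9)^{9} = 217817600/4782969 ≈ 45.54.


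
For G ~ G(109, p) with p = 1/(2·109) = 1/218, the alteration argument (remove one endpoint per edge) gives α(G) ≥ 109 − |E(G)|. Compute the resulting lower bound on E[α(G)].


E[|E(G)|] = C(109, 2)·p = 5886 · (1/218) = 27.
E[α(G)] ≥ n − E[|E(G)|] = 109 − 27 = 82.
Numerically: ≈ 82.0000.
(This is only a lower bound; the true E[α(G)] may be larger.)

E[α(G)] ≥ 82 ≈ 82.0000.


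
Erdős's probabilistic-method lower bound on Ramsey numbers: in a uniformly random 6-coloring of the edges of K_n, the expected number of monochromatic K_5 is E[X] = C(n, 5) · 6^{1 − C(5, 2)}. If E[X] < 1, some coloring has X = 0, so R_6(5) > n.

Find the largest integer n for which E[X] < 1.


We need C(n, 5) · 6^{1 − 10} < 1, i.e. C(n, 5) < 6^{10 − 1} = 10077696.
Check values of n near the boundary:
  n = 65: C(65, 5) = 8259888; 8259888 < 10077696? YES
  n = 66: C(66, 5) = 8936928; 8936928 < 10077696? YES
  n = 67: C(67, 5) = 9657648; 9657648 < 10077696? YES
  n = 68: C(68, 5) = 10424128; 10424128 < 10077696? NO
The largest n with C(n, 5) < 10077696 is n = 67 (where E[X] = 67067/69984 ≈ 0.958319). Hence R_6(5) > 67, i.e. R_6(5) ≥ 68.

Largest n = 67; hence R_6(5) > 67.


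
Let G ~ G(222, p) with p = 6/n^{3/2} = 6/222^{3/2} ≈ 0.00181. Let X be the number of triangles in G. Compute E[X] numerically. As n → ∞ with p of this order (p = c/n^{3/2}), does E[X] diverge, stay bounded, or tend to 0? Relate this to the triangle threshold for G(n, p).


Number of potential triangles: C(222, 3) = 1798940.
Each occurs with probability p³ ≈ (0.00181)³ ≈ 5.96850e-09.
By linearity: E[X] = C(222, 3)·p³ ≈ 1798940 · 5.96850e-09 ≈ 0.011.
Since α = 3/2 > 1, p = c/n^{3/2} = o(1/n) is below the triangle threshold p ~ 1/n. Asymptotically E[X] ~ (c³/6)·n^{3(1−α)} = (6³/6)·n^{-1.5} → 0, so by Markov's inequality G has no triangles w.h.p.

E[X] ≈ 0.011; in regime p = Θ(1/n^{3/2}) E[X] tends to 0 (below the triangle threshold p ~ 1/n).


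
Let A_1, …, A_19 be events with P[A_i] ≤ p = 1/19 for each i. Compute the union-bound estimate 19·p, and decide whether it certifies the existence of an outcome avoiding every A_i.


Union bound: P[∪_{i=1}^{19} A_i] ≤ Σ_i P[A_i] ≤ 19·p = 19·(1/19) = 1.
Numerically: 1 ≈ 1.0000.
Is 1 < 1? NO.
Since the bound 1 is ≥ 1, the union bound is uninformative here; it does NOT by itself certify existence.

19·p = 1 ≈ 1.0000; existence NOT certified by the union bound.


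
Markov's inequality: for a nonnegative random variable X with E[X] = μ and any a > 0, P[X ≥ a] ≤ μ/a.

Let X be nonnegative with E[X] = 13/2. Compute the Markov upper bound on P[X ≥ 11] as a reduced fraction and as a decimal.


μ = E[X] = 13/2, a = 11.
Markov: P[X ≥ 11] ≤ μ/a = (13/2)/11 = 13/22.
Numerically: ≈ 0.59091.
(Since a = 11 > μ = 6.50000, the bound 13/22 is < 1 and informative.)

P[X ≥ 11] ≤ 13/22 ≈ 0.59091.


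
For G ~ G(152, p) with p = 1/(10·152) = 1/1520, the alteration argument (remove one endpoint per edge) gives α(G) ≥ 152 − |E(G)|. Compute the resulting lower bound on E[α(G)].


E[|E(G)|] = C(152, 2)·p = 11476 · (1/1520) = 151/20.
E[α(G)] ≥ n − E[|E(G)|] = 152 − 151/20 = 2889/20.
Numerically: ≈ 144.450000.
(This is only a lower bound; the true E[α(G)] may be larger.)

E[α(G)] ≥ 2889/20 ≈ 144.450000.


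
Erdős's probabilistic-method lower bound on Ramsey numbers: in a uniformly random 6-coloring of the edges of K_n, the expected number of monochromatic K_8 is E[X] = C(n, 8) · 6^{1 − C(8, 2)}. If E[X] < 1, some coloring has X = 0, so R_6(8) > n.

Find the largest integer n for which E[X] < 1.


We need C(n, 8) · 6^{1 − 28} < 1, i.e. C(n, 8) < 6^{28 − 1} = 1023490369077469249536.
Check values of n near the boundary:
  n = 1592: C(1592, 8) = 1005480414540892933435; 1005480414540892933435 < 1023490369077469249536? YES
  n = 1593: C(1593, 8) = 1010555394551193970323; 1010555394551193970323 < 1023490369077469249536? YES
  n = 1594: C(1594, 8) = 1015652773590544255167; 1015652773590544255167 < 1023490369077469249536? YES
  n = 1595: C(1595, 8) = 1020772636343363633895; 1020772636343363633895 < 1023490369077469249536? YES
  n = 1596: C(1596, 8) = 1025915067760710553965; 1025915067760710553965 < 1023490369077469249536? NO
  n = 1597: C(1597, 8) = 1031080153060953275445; 1031080153060953275445 < 1023490369077469249536? NO
  n = 1598: C(1598, 8) = 1036267977730442348529; 1036267977730442348529 < 1023490369077469249536? NO
The largest n with C(n, 8) < 1023490369077469249536 is n = 1595 (where E[X] = 113419181815929292655/113721152119718805504 ≈ 0.99734). Hence R_6(8) > 1595, i.e. R_6(8) ≥ 1596.

Largest n = 1595; hence R_6(8) > 1595.


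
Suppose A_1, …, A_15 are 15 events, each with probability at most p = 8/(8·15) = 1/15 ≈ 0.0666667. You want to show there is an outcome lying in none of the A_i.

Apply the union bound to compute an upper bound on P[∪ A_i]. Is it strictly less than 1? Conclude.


Union bound: P[∪_{i=1}^{15} A_i] ≤ Σ_i P[A_i] ≤ 15·p = 15·(1/15) = 1.
Numerically: 1 ≈ 1.0000000.
Is 1 < 1? NO.
Since the bound 1 is ≥ 1, the union bound is uninformative here; it does NOT by itself certify existence.

15·p = 1 ≈ 1.0000000; existence NOT certified by the union bound.


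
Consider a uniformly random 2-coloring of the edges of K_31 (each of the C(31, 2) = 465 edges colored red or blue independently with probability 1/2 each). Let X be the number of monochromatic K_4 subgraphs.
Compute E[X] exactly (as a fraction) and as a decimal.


Let X = Σ_S X_S over the C(31, 4) = 31465 subsets S of size 4, where X_S = 1 if the K_4 on S is monochromatic.
For a fixed S, the K_4 on S has C(4, 2) = 6 edges. P[all 6 edges red] = (1/2)^6, and likewise for blue, so P[monochromatic] = 2·(1/2)^6 = 2^{1 − 6} = 1/32.
Summing: E[X] = C(31, 4) · 2^{1 − 6} = 31465 · 1/32 = 31465/32.
Numerically: E[X] ≈ 983.2812.

E[X] = C(31,4)·2^(1−C(4,2)) = 31465/32 ≈ 983.2812.
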